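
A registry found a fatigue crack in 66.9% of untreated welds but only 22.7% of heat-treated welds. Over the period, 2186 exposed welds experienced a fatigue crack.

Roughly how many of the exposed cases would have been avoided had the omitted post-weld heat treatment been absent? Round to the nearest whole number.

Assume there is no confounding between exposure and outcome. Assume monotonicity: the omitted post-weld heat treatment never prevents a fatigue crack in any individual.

p₁ = 0.669, p₀ = 0.227.
PN = (p₁ − p₀)/p₁ = (0.669 − 0.227) / 0.669 ≈ 0.66069.
Attributable cases ≈ PN × (exposed cases) = 0.66069 × 2186 ≈ 1444.26.

about 1444 cases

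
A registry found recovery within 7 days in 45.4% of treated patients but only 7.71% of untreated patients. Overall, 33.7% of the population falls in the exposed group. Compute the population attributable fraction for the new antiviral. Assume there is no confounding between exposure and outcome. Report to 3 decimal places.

p₁ = 0.454, p₀ = 0.0771.
Overall risk P(Y=1) = π·p₁ + (1−π)·p₀ = 0.337×0.454 + 0.663×0.0771 = 0.20412.
Under exogeneity, PAF = [P(Y=1) − p₀] / P(Y=1).
PAF = (0.20412 − 0.0771) / 0.20412 ≈ 0.6223

PAF ≈ 0.622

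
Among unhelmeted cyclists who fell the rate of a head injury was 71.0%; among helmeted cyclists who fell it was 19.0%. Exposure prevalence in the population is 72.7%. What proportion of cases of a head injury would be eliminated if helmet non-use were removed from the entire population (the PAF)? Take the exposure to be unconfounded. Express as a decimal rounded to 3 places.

p₁ = 0.71, p₀ = 0.19.
Overall risk P(Y=1) = π·p₁ + (1−π)·p₀ = 0.727×0.71 + 0.273×0.19 = 0.56804.
Under exogeneity, PAF = [P(Y=1) − p₀] / P(Y=1).
PAF = (0.56804 − 0.19) / 0.56804 ≈ 0.6655

PAF ≈ 0.666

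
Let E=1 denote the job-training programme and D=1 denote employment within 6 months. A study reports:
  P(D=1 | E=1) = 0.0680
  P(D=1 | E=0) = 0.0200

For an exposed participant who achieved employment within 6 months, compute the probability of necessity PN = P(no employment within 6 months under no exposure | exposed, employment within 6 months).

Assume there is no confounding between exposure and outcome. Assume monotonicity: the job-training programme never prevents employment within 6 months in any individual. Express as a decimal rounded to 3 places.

PN ≈ 0.706

Let p₁ = 0.068, p₀ = 0.02.
Under exogeneity and monotonicity, PN = (p₁ − p₀) / p₁.
PN = (0.068 − 0.02) / 0.068 = 0.048 / 0.068 ≈ 0.7059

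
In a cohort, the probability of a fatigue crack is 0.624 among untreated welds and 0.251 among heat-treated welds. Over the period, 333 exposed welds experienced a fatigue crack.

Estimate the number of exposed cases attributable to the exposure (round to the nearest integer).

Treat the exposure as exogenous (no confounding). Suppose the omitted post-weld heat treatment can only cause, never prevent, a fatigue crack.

about 199 cases

Let p₁ = 0.624, p₀ = 0.251.
PN = (p₁ − p₀)/p₁ = (0.624 − 0.251) / 0.624 ≈ 0.59776.
Attributable cases ≈ PN × (exposed cases) = 0.59776 × 333 ≈ 199.05.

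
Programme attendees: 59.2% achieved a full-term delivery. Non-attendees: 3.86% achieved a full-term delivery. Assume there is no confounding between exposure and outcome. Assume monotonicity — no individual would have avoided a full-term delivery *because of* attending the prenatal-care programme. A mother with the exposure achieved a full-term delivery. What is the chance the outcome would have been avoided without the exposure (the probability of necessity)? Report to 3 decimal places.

PN ≈ 0.935

p₁ = 0.592, p₀ = 0.0386.
Under exogeneity and monotonicity, PN = (p₁ − p₀) / p₁.
PN = (0.592 − 0.0386) / 0.592 = 0.5534 / 0.592 ≈ 0.9348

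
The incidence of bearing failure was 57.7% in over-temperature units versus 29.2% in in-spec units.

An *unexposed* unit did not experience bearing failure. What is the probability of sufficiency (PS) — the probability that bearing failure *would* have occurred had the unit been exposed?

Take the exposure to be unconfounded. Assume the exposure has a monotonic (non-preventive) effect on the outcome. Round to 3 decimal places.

p₁ = 0.577, p₀ = 0.292.
Under exogeneity and monotonicity, PS = (p₁ − p₀) / (1 − p₀).
PS = (0.577 − 0.292) / (1 − 0.292) = 0.285 / 0.708 ≈ 0.4025

PS ≈ 0.403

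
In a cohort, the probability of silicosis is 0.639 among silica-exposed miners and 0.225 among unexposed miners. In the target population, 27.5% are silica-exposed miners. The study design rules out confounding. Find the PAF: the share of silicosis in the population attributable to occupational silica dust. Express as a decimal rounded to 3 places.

PAF ≈ 0.336

Let p₁ = 0.639, p₀ = 0.225.
Overall risk P(Y=1) = π·p₁ + (1−π)·p₀ = 0.275×0.639 + 0.725×0.225 = 0.33885.
Under exogeneity, PAF = [P(Y=1) − p₀] / P(Y=1).
PAF = (0.33885 − 0.225) / 0.33885 ≈ 0.3360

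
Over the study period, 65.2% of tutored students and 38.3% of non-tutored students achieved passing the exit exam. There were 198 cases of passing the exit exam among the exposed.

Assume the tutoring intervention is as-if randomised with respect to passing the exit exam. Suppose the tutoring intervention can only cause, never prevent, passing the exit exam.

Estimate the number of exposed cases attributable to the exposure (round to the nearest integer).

p₁ = 0.652, p₀ = 0.383.
PN = (p₁ − p₀)/p₁ = (0.652 − 0.383) / 0.652 ≈ 0.41258.
Attributable cases ≈ PN × (exposed cases) = 0.41258 × 198 ≈ 81.69.

about 82 cases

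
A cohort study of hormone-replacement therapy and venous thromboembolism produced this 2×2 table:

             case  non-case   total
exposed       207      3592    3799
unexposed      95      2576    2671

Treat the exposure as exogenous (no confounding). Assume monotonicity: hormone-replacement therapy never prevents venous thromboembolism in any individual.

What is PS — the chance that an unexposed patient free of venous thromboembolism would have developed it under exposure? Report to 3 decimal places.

p₁ = P(outcome | exposed) = 207/3799 = 0.054488
p₀ = P(outcome | unexposed) = 95/2671 = 0.035567
Under exogeneity and monotonicity, PS = (p₁ − p₀)/(1 − p₀).
PS = (0.054488 − 0.035567) / 0.96443 ≈ 0.0196

PS ≈ 0.020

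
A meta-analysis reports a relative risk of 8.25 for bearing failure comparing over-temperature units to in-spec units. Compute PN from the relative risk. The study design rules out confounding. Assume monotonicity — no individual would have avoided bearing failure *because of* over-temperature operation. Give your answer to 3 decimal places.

Under exogeneity and monotonicity, PN = (RR − 1) / RR = 1 − 1/RR.
PN = (8.25 − 1) / 8.25 = 7.25 / 8.25 ≈ 0.8788

PN ≈ 0.879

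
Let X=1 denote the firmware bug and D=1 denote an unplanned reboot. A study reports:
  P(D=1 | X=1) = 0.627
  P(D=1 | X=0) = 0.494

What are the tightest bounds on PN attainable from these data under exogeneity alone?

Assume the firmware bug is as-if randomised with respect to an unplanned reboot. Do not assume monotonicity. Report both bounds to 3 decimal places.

Let p₁ = 0.627, p₀ = 0.494.
Under exogeneity alone the bounds on PN are max{0,(p₁−p₀)/p₁} ≤ PN ≤ min{1,(1−p₀)/p₁}.
  lower = (p₁ − p₀)/p₁ = 0.133 / 0.627 ≈ 0.2121
  upper = min{1, (1 − p₀)/p₁} = 0.506 / 0.627 ≈ 0.8070

0.212 ≤ PN ≤ 0.807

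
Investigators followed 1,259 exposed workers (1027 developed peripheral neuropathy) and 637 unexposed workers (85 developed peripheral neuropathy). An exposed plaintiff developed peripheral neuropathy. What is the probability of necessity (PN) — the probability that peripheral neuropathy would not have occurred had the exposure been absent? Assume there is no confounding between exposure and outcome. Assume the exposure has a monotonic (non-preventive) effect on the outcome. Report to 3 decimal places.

p₁ = P(outcome | exposed) = 1027/1259 = 0.81573
p₀ = P(outcome | unexposed) = 85/637 = 0.13344
Under exogeneity and monotonicity, PN = (p₁ − p₀) / p₁.
PN = (0.81573 − 0.13344) / 0.81573 = 0.68229 / 0.81573 ≈ 0.8364

PN ≈ 0.836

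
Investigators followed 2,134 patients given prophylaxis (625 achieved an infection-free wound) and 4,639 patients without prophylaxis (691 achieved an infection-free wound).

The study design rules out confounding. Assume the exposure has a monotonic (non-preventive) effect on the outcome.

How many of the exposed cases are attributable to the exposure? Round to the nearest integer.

about 307 cases

p₁ = P(outcome | exposed) = 625/2134 = 0.29288
p₀ = P(outcome | unexposed) = 691/4639 = 0.14895
PN = (p₁ − p₀)/p₁ = (0.29288 − 0.14895) / 0.29288 ≈ 0.49141.
Attributable cases ≈ PN × (exposed cases) = 0.49141 × 625 ≈ 307.13.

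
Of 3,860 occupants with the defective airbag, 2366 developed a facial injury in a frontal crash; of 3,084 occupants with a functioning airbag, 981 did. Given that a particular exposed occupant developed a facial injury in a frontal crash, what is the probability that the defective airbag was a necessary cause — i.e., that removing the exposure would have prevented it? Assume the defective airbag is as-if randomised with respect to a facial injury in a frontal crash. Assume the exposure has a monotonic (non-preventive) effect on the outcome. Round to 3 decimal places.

p₁ = P(outcome | exposed) = 2366/3860 = 0.61295
p₀ = P(outcome | unexposed) = 981/3084 = 0.31809
Under exogeneity and monotonicity, PN = (p₁ − p₀) / p₁.
PN = (0.61295 − 0.31809) / 0.61295 = 0.29486 / 0.61295 ≈ 0.4810

PN ≈ 0.481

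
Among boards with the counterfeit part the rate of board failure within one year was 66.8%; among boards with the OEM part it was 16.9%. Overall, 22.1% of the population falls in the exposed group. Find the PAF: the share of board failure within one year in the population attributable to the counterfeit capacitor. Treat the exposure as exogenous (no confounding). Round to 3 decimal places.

PAF ≈ 0.395

p₁ = 0.668, p₀ = 0.169.
Overall risk P(Y=1) = π·p₁ + (1−π)·p₀ = 0.221×0.668 + 0.779×0.169 = 0.27928.
Under exogeneity, PAF = [P(Y=1) − p₀] / P(Y=1).
PAF = (0.27928 − 0.169) / 0.27928 ≈ 0.3949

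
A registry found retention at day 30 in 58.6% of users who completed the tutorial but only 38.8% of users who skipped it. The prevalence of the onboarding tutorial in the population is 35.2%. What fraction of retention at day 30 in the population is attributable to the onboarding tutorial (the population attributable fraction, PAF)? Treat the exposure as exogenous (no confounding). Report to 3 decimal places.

PAF ≈ 0.152

p₁ = 0.586, p₀ = 0.388.
Overall risk P(Y=1) = π·p₁ + (1−π)·p₀ = 0.352×0.586 + 0.648×0.388 = 0.4577.
Under exogeneity, PAF = [P(Y=1) − p₀] / P(Y=1).
PAF = (0.4577 − 0.388) / 0.4577 ≈ 0.1523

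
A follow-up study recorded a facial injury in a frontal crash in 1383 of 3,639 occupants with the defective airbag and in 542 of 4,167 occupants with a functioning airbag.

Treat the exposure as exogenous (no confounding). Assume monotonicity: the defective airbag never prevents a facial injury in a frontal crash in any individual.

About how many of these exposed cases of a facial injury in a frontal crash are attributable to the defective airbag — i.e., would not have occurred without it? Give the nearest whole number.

about 910 cases

p₁ = P(outcome | exposed) = 1383/3639 = 0.38005
p₀ = P(outcome | unexposed) = 542/4167 = 0.13007
PN = (p₁ − p₀)/p₁ = (0.38005 − 0.13007) / 0.38005 ≈ 0.65776.
Attributable cases ≈ PN × (exposed cases) = 0.65776 × 1383 ≈ 909.68.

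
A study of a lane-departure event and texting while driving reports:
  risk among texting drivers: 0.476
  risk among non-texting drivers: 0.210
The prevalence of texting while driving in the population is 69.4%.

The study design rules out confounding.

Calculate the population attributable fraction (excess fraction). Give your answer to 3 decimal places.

Let p₁ = 0.476, p₀ = 0.21.
Overall risk P(Y=1) = π·p₁ + (1−π)·p₀ = 0.694×0.476 + 0.306×0.21 = 0.3946.
Under exogeneity, PAF = [P(Y=1) − p₀] / P(Y=1).
PAF = (0.3946 − 0.21) / 0.3946 ≈ 0.4678

PAF ≈ 0.468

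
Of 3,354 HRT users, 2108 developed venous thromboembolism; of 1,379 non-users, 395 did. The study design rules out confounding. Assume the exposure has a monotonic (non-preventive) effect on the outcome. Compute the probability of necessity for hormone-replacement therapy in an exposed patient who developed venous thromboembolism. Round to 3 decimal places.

p₁ = P(outcome | exposed) = 2108/3354 = 0.6285
p₀ = P(outcome | unexposed) = 395/1379 = 0.28644
Under exogeneity and monotonicity, PN = (p₁ − p₀) / p₁.
PN = (0.6285 − 0.28644) / 0.6285 = 0.34206 / 0.6285 ≈ 0.5443

PN ≈ 0.544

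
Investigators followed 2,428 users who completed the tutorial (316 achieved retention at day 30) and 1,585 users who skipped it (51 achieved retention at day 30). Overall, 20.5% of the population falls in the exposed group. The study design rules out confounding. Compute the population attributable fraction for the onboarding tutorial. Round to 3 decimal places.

PAF ≈ 0.384

p₁ = P(outcome | exposed) = 316/2428 = 0.13015
p₀ = P(outcome | unexposed) = 51/1585 = 0.032177
Overall risk P(Y=1) = π·p₁ + (1−π)·p₀ = 0.205×0.13015 + 0.795×0.032177 = 0.052261.
Under exogeneity, PAF = [P(Y=1) − p₀] / P(Y=1).
PAF = (0.052261 − 0.032177) / 0.052261 ≈ 0.3843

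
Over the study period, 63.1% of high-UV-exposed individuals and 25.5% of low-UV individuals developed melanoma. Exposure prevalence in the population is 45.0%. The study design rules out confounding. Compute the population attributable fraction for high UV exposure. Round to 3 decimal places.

PAF ≈ 0.399

p₁ = 0.631, p₀ = 0.255.
Overall risk P(Y=1) = π·p₁ + (1−π)·p₀ = 0.45×0.631 + 0.55×0.255 = 0.4242.
Under exogeneity, PAF = [P(Y=1) − p₀] / P(Y=1).
PAF = (0.4242 − 0.255) / 0.4242 ≈ 0.3989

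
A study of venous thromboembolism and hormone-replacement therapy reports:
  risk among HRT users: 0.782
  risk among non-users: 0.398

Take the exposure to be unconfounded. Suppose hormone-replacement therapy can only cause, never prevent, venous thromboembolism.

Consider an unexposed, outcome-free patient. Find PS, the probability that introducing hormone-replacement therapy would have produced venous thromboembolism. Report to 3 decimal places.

PS ≈ 0.638

Let p₁ = 0.782, p₀ = 0.398.
Under exogeneity and monotonicity, PS = (p₁ − p₀) / (1 − p₀).
PS = (0.782 − 0.398) / (1 − 0.398) = 0.384 / 0.602 ≈ 0.6379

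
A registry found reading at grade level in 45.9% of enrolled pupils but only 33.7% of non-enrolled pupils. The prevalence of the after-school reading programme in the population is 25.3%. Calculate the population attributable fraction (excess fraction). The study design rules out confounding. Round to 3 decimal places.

PAF ≈ 0.084

p₁ = 0.459, p₀ = 0.337.
Overall risk P(Y=1) = π·p₁ + (1−π)·p₀ = 0.253×0.459 + 0.747×0.337 = 0.36787.
Under exogeneity, PAF = [P(Y=1) − p₀] / P(Y=1).
PAF = (0.36787 − 0.337) / 0.36787 ≈ 0.0839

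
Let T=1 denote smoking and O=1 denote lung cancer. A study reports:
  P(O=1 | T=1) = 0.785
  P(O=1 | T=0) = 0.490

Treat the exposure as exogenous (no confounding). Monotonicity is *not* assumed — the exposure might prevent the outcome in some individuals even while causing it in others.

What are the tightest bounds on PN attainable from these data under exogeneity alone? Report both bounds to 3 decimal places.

Let p₁ = 0.785, p₀ = 0.49.
Under exogeneity alone the bounds on PN are max{0,(p₁−p₀)/p₁} ≤ PN ≤ min{1,(1−p₀)/p₁}.
  lower = (p₁ − p₀)/p₁ = 0.295 / 0.785 ≈ 0.3758
  upper = min{1, (1 − p₀)/p₁} = 0.51 / 0.785 ≈ 0.6497

0.376 ≤ PN ≤ 0.650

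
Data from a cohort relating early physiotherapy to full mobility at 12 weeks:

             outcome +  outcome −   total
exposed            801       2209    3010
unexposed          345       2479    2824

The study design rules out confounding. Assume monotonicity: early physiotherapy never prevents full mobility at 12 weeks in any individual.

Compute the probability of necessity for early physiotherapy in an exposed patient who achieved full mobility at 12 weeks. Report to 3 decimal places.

p₁ = P(outcome | exposed) = 801/3010 = 0.26611
p₀ = P(outcome | unexposed) = 345/2824 = 0.12217
Under exogeneity and monotonicity, PN = (p₁ − p₀)/p₁.
PN = (0.26611 − 0.12217) / 0.26611 ≈ 0.5409

PN ≈ 0.541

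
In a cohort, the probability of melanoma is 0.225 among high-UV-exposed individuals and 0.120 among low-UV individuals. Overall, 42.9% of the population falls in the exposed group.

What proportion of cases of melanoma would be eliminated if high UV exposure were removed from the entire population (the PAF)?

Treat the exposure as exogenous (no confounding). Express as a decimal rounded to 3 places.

PAF ≈ 0.273

Let p₁ = 0.225, p₀ = 0.12.
Overall risk P(Y=1) = π·p₁ + (1−π)·p₀ = 0.429×0.225 + 0.571×0.12 = 0.16504.
Under exogeneity, PAF = [P(Y=1) − p₀] / P(Y=1).
PAF = (0.16504 − 0.12) / 0.16504 ≈ 0.2729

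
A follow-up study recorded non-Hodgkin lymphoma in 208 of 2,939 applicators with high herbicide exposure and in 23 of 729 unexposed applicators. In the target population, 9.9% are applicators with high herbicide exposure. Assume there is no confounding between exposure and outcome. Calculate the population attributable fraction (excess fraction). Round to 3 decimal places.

PAF ≈ 0.110

p₁ = P(outcome | exposed) = 208/2939 = 0.070772
p₀ = P(outcome | unexposed) = 23/729 = 0.03155
Overall risk P(Y=1) = π·p₁ + (1−π)·p₀ = 0.099×0.070772 + 0.901×0.03155 = 0.035433.
Under exogeneity, PAF = [P(Y=1) − p₀] / P(Y=1).
PAF = (0.035433 − 0.03155) / 0.035433 ≈ 0.1096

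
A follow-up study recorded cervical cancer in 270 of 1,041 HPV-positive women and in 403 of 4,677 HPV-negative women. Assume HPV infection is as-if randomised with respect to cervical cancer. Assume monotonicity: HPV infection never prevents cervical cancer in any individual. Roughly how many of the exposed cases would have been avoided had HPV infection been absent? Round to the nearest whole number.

about 180 cases

p₁ = P(outcome | exposed) = 270/1041 = 0.25937
p₀ = P(outcome | unexposed) = 403/4677 = 0.086166
PN = (p₁ − p₀)/p₁ = (0.25937 − 0.086166) / 0.25937 ≈ 0.66778.
Attributable cases ≈ PN × (exposed cases) = 0.66778 × 270 ≈ 180.30.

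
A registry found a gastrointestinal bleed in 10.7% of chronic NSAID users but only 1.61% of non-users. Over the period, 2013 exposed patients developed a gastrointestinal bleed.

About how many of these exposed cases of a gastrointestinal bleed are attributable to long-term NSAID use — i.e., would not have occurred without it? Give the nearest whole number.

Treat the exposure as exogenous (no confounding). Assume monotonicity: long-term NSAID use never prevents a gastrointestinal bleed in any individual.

about 1710 cases

p₁ = 0.107, p₀ = 0.0161.
PN = (p₁ − p₀)/p₁ = (0.107 − 0.0161) / 0.107 ≈ 0.84953.
Attributable cases ≈ PN × (exposed cases) = 0.84953 × 2013 ≈ 1710.11.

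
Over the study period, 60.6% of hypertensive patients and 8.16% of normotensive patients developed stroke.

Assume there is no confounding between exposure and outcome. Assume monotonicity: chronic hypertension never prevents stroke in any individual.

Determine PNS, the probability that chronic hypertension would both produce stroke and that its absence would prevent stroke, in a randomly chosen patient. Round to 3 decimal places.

p₁ = 0.606, p₀ = 0.0816.
Under exogeneity and monotonicity, PNS = p₁ − p₀.
PNS = 0.606 − 0.0816 = 0.5244

PNS ≈ 0.524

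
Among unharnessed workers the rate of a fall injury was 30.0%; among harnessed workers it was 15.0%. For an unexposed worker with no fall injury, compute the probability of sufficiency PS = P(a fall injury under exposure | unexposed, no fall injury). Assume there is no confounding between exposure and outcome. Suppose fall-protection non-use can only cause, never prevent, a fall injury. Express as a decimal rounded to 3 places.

PS ≈ 0.176

p₁ = 0.3, p₀ = 0.15.
Under exogeneity and monotonicity, PS = (p₁ − p₀) / (1 − p₀).
PS = (0.3 − 0.15) / (1 − 0.15) = 0.15 / 0.85 ≈ 0.1765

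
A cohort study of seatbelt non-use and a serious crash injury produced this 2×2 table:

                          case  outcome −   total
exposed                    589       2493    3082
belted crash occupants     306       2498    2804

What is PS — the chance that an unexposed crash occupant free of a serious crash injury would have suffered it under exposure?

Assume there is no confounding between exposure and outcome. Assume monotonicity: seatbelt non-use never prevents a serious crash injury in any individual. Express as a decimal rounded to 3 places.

p₁ = P(outcome | exposed) = 589/3082 = 0.19111
p₀ = P(outcome | unexposed) = 306/2804 = 0.10913
Under exogeneity and monotonicity, PS = (p₁ − p₀) / (1 − p₀).
PS = (0.19111 − 0.10913) / (1 − 0.10913) = 0.08198 / 0.89087 ≈ 0.0920

PS ≈ 0.092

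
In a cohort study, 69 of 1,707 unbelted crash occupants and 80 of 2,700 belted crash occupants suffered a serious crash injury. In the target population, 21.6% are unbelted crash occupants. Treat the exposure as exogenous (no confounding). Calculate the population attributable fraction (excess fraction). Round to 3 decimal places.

PAF ≈ 0.073

p₁ = P(outcome | exposed) = 69/1707 = 0.040422
p₀ = P(outcome | unexposed) = 80/2700 = 0.02963
Overall risk P(Y=1) = π·p₁ + (1−π)·p₀ = 0.216×0.040422 + 0.784×0.02963 = 0.031961.
Under exogeneity, PAF = [P(Y=1) − p₀] / P(Y=1).
PAF = (0.031961 − 0.02963) / 0.031961 ≈ 0.0729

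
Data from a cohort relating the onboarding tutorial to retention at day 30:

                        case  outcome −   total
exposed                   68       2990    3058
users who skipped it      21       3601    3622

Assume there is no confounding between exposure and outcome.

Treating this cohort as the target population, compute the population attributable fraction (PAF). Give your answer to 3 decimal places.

p₁ = P(outcome | exposed) = 68/3058 = 0.022237
p₀ = P(outcome | unexposed) = 21/3622 = 0.0057979
Exposure prevalence π = 3058/6680 = 0.45778; overall risk P(Y=1) = 0.013323.
Under exogeneity, PAF = [P(Y=1) − p₀]/P(Y=1).
PAF = (0.013323 − 0.0057979) / 0.013323 ≈ 0.5648

PAF ≈ 0.565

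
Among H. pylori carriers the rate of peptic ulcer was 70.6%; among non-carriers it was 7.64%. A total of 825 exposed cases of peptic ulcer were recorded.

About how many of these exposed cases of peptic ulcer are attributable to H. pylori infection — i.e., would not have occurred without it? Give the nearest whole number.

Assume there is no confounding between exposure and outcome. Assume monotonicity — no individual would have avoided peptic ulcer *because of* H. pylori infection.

about 736 cases

p₁ = 0.706, p₀ = 0.0764.
PN = (p₁ − p₀)/p₁ = (0.706 − 0.0764) / 0.706 ≈ 0.89178.
Attributable cases ≈ PN × (exposed cases) = 0.89178 × 825 ≈ 735.72.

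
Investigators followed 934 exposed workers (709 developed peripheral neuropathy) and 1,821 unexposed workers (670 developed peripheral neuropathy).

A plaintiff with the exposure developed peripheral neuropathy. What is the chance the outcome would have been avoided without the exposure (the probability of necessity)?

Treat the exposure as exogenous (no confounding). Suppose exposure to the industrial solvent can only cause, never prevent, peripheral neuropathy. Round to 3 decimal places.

PN ≈ 0.515

p₁ = P(outcome | exposed) = 709/934 = 0.7591
p₀ = P(outcome | unexposed) = 670/1821 = 0.36793
Under exogeneity and monotonicity, PN = (p₁ − p₀) / p₁.
PN = (0.7591 − 0.36793) / 0.7591 = 0.39117 / 0.7591 ≈ 0.5153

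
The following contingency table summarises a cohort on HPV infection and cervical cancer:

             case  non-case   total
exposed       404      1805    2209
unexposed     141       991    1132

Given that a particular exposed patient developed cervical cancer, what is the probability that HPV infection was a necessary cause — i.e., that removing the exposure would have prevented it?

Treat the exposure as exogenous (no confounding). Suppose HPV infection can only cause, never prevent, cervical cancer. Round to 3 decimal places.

p₁ = P(outcome | exposed) = 404/2209 = 0.18289
p₀ = P(outcome | unexposed) = 141/1132 = 0.12456
Under exogeneity and monotonicity, PN = (p₁ − p₀)/p₁.
PN = (0.18289 − 0.12456) / 0.18289 ≈ 0.3189

PN ≈ 0.319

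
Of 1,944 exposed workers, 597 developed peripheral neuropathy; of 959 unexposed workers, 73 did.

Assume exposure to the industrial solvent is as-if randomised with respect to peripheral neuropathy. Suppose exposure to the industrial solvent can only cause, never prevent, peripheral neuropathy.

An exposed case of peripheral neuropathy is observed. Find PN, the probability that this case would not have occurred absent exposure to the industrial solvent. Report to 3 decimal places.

PN ≈ 0.752

p₁ = P(outcome | exposed) = 597/1944 = 0.3071
p₀ = P(outcome | unexposed) = 73/959 = 0.076121
Under exogeneity and monotonicity, PN = (p₁ − p₀) / p₁.
PN = (0.3071 − 0.076121) / 0.3071 = 0.23098 / 0.3071 ≈ 0.7521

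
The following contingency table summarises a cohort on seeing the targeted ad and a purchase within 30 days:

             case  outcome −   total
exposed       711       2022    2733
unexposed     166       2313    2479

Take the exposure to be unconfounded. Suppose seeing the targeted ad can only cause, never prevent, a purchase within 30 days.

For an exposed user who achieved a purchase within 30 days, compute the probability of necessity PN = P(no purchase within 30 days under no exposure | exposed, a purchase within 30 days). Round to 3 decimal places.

p₁ = P(outcome | exposed) = 711/2733 = 0.26015
p₀ = P(outcome | unexposed) = 166/2479 = 0.066962
Under exogeneity and monotonicity, PN = (p₁ − p₀) / p₁.
PN = (0.26015 − 0.066962) / 0.26015 = 0.19319 / 0.26015 ≈ 0.7426

PN ≈ 0.743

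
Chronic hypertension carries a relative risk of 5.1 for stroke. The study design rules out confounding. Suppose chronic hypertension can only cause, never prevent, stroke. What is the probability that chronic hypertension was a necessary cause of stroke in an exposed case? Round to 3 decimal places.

Under exogeneity and monotonicity, PN = (RR − 1) / RR = 1 − 1/RR.
PN = (5.1 − 1) / 5.1 = 4.1 / 5.1 ≈ 0.8039

PN ≈ 0.804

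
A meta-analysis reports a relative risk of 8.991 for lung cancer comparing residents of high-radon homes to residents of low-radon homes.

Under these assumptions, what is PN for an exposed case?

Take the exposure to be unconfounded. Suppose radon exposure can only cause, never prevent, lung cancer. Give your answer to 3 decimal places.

PN ≈ 0.889

Under exogeneity and monotonicity, PN = (RR − 1) / RR = 1 − 1/RR.
PN = (8.991 − 1) / 8.991 = 7.991 / 8.991 ≈ 0.8888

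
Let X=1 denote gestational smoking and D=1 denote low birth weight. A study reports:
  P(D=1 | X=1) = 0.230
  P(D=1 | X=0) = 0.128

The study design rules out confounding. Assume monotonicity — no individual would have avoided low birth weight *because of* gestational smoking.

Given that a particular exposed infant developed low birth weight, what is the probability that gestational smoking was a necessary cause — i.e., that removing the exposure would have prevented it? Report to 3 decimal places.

PN ≈ 0.443

Let p₁ = 0.23, p₀ = 0.128.
Under exogeneity and monotonicity, PN = (p₁ − p₀) / p₁.
PN = (0.23 − 0.128) / 0.23 = 0.102 / 0.23 ≈ 0.4435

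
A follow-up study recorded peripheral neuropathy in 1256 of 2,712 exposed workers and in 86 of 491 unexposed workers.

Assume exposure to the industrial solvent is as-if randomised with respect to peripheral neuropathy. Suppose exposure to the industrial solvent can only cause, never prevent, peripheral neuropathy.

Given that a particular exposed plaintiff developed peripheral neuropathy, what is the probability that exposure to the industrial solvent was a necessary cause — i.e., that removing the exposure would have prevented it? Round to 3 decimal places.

PN ≈ 0.622

p₁ = P(outcome | exposed) = 1256/2712 = 0.46313
p₀ = P(outcome | unexposed) = 86/491 = 0.17515
Under exogeneity and monotonicity, PN = (p₁ − p₀) / p₁.
PN = (0.46313 − 0.17515) / 0.46313 = 0.28797 / 0.46313 ≈ 0.6218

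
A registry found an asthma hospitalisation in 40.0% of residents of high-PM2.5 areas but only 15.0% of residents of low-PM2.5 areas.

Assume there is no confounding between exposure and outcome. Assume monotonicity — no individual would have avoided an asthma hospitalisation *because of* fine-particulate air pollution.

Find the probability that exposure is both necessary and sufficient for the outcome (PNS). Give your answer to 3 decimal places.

PNS ≈ 0.250

p₁ = 0.4, p₀ = 0.15.
Under exogeneity and monotonicity, PNS = p₁ − p₀.
PNS = 0.4 − 0.15 = 0.25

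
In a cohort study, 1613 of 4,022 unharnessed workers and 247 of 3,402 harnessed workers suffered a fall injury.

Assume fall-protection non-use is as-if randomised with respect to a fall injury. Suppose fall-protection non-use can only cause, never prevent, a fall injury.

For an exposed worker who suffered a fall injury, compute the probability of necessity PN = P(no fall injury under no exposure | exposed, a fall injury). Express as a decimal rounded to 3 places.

PN ≈ 0.819

p₁ = P(outcome | exposed) = 1613/4022 = 0.40104
p₀ = P(outcome | unexposed) = 247/3402 = 0.072604
Under exogeneity and monotonicity, PN = (p₁ − p₀) / p₁.
PN = (0.40104 − 0.072604) / 0.40104 = 0.32844 / 0.40104 ≈ 0.8190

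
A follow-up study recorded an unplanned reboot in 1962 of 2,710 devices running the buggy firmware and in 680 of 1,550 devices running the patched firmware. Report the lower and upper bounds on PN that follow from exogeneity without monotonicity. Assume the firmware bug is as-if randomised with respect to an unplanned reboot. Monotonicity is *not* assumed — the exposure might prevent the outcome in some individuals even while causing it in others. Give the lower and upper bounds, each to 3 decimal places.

0.394 ≤ PN ≤ 0.775

p₁ = P(outcome | exposed) = 1962/2710 = 0.72399
p₀ = P(outcome | unexposed) = 680/1550 = 0.43871
Under exogeneity alone the bounds on PN are max{0,(p₁−p₀)/p₁} ≤ PN ≤ min{1,(1−p₀)/p₁}.
  lower = (p₁ − p₀)/p₁ = 0.28528 / 0.72399 ≈ 0.3940
  upper = min{1, (1 − p₀)/p₁} = 0.56129 / 0.72399 ≈ 0.7753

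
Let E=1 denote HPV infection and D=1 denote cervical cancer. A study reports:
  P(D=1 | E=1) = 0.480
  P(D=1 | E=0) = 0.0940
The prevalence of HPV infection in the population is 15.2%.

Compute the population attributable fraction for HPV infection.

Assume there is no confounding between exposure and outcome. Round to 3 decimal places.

Let p₁ = 0.48, p₀ = 0.094.
Overall risk P(Y=1) = π·p₁ + (1−π)·p₀ = 0.152×0.48 + 0.848×0.094 = 0.15267.
Under exogeneity, PAF = [P(Y=1) − p₀] / P(Y=1).
PAF = (0.15267 − 0.094) / 0.15267 ≈ 0.3843

PAF ≈ 0.384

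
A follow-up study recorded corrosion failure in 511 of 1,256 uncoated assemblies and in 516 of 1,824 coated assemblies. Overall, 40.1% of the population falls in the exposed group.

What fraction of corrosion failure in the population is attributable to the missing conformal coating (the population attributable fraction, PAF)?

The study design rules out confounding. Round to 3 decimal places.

p₁ = P(outcome | exposed) = 511/1256 = 0.40685
p₀ = P(outcome | unexposed) = 516/1824 = 0.28289
Overall risk P(Y=1) = π·p₁ + (1−π)·p₀ = 0.401×0.40685 + 0.599×0.28289 = 0.3326.
Under exogeneity, PAF = [P(Y=1) − p₀] / P(Y=1).
PAF = (0.3326 − 0.28289) / 0.3326 ≈ 0.1494

PAF ≈ 0.149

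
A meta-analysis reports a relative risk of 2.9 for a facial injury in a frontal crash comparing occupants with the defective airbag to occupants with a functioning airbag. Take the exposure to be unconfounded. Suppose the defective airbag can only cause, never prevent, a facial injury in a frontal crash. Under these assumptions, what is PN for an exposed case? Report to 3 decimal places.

Under exogeneity and monotonicity, PN = (RR − 1) / RR = 1 − 1/RR.
PN = (2.9 − 1) / 2.9 = 1.9 / 2.9 ≈ 0.6552

PN ≈ 0.655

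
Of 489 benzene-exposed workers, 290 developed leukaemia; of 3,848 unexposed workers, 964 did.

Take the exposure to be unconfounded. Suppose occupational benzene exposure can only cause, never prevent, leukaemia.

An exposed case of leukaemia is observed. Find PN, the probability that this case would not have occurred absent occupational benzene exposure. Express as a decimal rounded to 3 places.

p₁ = P(outcome | exposed) = 290/489 = 0.59305
p₀ = P(outcome | unexposed) = 964/3848 = 0.25052
Under exogeneity and monotonicity, PN = (p₁ − p₀) / p₁.
PN = (0.59305 − 0.25052) / 0.59305 = 0.34253 / 0.59305 ≈ 0.5776

PN ≈ 0.578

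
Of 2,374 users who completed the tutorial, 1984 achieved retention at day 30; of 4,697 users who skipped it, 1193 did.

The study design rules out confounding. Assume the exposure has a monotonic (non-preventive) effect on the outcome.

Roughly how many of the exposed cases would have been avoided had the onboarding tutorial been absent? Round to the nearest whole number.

about 1381 cases

p₁ = P(outcome | exposed) = 1984/2374 = 0.83572
p₀ = P(outcome | unexposed) = 1193/4697 = 0.25399
PN = (p₁ − p₀)/p₁ = (0.83572 − 0.25399) / 0.83572 ≈ 0.69608.
Attributable cases ≈ PN × (exposed cases) = 0.69608 × 1984 ≈ 1381.02.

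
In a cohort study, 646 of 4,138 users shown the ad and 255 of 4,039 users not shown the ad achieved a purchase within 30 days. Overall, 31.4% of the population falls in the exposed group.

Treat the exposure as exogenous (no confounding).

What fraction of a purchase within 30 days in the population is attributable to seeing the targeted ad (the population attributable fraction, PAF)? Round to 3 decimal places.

p₁ = P(outcome | exposed) = 646/4138 = 0.15611
p₀ = P(outcome | unexposed) = 255/4039 = 0.063134
Overall risk P(Y=1) = π·p₁ + (1−π)·p₀ = 0.314×0.15611 + 0.686×0.063134 = 0.09233.
Under exogeneity, PAF = [P(Y=1) − p₀] / P(Y=1).
PAF = (0.09233 − 0.063134) / 0.09233 ≈ 0.3162

PAF ≈ 0.316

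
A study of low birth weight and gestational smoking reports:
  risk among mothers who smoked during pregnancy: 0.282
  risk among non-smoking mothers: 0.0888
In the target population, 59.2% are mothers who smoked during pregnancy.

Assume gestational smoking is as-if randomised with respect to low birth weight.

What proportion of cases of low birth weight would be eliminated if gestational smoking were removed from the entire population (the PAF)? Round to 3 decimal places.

PAF ≈ 0.563

Let p₁ = 0.282, p₀ = 0.0888.
Overall risk P(Y=1) = π·p₁ + (1−π)·p₀ = 0.592×0.282 + 0.408×0.0888 = 0.20317.
Under exogeneity, PAF = [P(Y=1) − p₀] / P(Y=1).
PAF = (0.20317 − 0.0888) / 0.20317 ≈ 0.5629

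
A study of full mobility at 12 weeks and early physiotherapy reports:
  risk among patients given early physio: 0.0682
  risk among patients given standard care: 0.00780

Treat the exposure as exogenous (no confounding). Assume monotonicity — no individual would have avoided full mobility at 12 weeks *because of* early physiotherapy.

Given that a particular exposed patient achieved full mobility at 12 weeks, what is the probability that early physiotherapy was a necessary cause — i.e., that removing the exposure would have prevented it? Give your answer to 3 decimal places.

Let p₁ = 0.0682, p₀ = 0.0078.
Under exogeneity and monotonicity, PN = (p₁ − p₀) / p₁.
PN = (0.0682 − 0.0078) / 0.0682 = 0.0604 / 0.0682 ≈ 0.8856

PN ≈ 0.886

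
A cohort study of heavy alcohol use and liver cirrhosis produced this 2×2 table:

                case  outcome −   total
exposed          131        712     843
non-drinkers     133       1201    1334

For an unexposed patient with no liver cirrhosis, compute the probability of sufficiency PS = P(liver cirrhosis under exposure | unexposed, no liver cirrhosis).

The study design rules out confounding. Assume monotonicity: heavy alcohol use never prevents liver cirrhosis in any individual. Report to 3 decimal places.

PS ≈ 0.062

p₁ = P(outcome | exposed) = 131/843 = 0.1554
p₀ = P(outcome | unexposed) = 133/1334 = 0.0997
Under exogeneity and monotonicity, PS = (p₁ − p₀) / (1 − p₀).
PS = (0.1554 − 0.0997) / (1 − 0.0997) = 0.055697 / 0.9003 ≈ 0.0619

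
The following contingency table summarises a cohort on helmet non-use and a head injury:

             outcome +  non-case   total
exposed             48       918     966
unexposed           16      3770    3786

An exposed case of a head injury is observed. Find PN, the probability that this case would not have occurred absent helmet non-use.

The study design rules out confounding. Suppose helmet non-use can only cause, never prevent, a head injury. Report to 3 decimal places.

PN ≈ 0.915

p₁ = P(outcome | exposed) = 48/966 = 0.049689
p₀ = P(outcome | unexposed) = 16/3786 = 0.0042261
Under exogeneity and monotonicity, PN = (p₁ − p₀)/p₁.
PN = (0.049689 − 0.0042261) / 0.049689 ≈ 0.9149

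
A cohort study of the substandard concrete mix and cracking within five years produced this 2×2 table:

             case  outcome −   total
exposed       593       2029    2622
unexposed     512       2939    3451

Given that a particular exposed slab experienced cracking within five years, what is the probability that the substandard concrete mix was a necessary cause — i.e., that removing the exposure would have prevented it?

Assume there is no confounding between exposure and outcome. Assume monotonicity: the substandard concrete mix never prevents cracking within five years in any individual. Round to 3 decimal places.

p₁ = P(outcome | exposed) = 593/2622 = 0.22616
p₀ = P(outcome | unexposed) = 512/3451 = 0.14836
Under exogeneity and monotonicity, PN = (p₁ − p₀)/p₁.
PN = (0.22616 − 0.14836) / 0.22616 ≈ 0.3440

PN ≈ 0.344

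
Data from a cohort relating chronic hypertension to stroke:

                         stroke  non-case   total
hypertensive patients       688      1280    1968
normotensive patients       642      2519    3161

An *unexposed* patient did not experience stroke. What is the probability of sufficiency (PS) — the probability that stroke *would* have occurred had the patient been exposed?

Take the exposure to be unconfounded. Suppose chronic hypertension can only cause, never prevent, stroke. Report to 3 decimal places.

p₁ = P(outcome | exposed) = 688/1968 = 0.34959
p₀ = P(outcome | unexposed) = 642/3161 = 0.2031
Under exogeneity and monotonicity, PS = (p₁ − p₀) / (1 − p₀).
PS = (0.34959 − 0.2031) / (1 − 0.2031) = 0.14649 / 0.7969 ≈ 0.1838

PS ≈ 0.184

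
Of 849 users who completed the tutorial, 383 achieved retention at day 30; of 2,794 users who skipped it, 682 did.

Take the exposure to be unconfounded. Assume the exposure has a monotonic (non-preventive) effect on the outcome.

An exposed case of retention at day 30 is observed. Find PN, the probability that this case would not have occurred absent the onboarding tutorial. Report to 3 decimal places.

PN ≈ 0.459

p₁ = P(outcome | exposed) = 383/849 = 0.45112
p₀ = P(outcome | unexposed) = 682/2794 = 0.24409
Under exogeneity and monotonicity, PN = (p₁ − p₀) / p₁.
PN = (0.45112 − 0.24409) / 0.45112 = 0.20702 / 0.45112 ≈ 0.4589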